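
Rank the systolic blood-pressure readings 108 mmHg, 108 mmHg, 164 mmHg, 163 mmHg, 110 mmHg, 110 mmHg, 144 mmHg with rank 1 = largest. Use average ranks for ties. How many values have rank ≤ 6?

Sorted (descending): 164, 163, 144, 110, 110, 108, 108
The 2 values of 110 occupy positions 4–5 → average rank (4+5)/2 = 4.5.
The 2 values of 108 occupy positions 6–7 → average rank (6+7)/2 = 6.5.
Ranks ≤ 6: {1, 2, 3, 4.5, 4.5} → 5 values.

5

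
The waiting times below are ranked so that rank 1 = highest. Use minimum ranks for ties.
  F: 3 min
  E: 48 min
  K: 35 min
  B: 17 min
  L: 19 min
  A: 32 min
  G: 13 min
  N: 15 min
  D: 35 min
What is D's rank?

2

Sorted (descending): 48, 35, 35, 32, 19, 17, 15, 13, 3
The 2 values of 35 occupy positions 2–3 → each gets rank 2.
D has value 35 min → rank 2.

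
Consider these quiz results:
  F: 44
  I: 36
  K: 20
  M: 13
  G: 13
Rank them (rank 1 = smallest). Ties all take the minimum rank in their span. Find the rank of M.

1

Sorted (ascending): 13, 13, 20, 36, 44
The 2 values of 13 occupy positions 1–2 → each gets rank 1.
M has value 13 → rank 1.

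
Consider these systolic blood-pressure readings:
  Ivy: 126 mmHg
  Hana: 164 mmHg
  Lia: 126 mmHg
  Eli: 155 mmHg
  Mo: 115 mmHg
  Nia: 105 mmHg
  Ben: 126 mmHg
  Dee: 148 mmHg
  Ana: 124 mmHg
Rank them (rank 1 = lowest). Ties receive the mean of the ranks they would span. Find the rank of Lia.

5

Sorted (ascending): 105, 115, 124, 126, 126, 126, 148, 155, 164
The 3 values of 126 occupy positions 4–6 → average rank 5.
Lia has value 126 mmHg → rank 5.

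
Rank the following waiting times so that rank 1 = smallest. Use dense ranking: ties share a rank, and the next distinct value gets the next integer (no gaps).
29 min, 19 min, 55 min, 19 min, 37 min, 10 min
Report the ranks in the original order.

3, 2, 5, 2, 4, 1

Sorted (ascending): 10, 19, 19, 29, 37, 55
The 2 values of 19 share dense rank 2.
Remaining distinct values take the next consecutive integers.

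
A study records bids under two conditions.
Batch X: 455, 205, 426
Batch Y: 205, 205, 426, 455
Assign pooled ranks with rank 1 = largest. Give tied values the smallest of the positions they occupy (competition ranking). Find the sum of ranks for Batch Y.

14

Sorted (descending): 455, 455, 426, 426, 205, 205, 205
The 2 values of 455 occupy positions 1–2 → each gets rank 1.
The 2 values of 426 occupy positions 3–4 → each gets rank 3.
The 3 values of 205 occupy positions 5–7 → each gets rank 5.
Batch Y values → pooled ranks: 205→5, 205→5, 426→3, 455→1
Rank sum = 5 + 5 + 3 + 1 = 14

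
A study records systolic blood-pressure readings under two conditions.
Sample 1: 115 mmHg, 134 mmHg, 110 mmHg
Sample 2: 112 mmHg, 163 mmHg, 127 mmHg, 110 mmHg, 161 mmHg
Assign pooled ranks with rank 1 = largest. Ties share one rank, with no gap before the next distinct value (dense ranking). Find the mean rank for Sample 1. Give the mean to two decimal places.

Sorted (descending): 163, 161, 134, 127, 115, 112, 110, 110
The 2 values of 110 share dense rank 7.
Remaining distinct values take the next consecutive integers.
Sample 1 values → pooled ranks: 115→5, 134→3, 110→7
Mean rank = (5 + 3 + 7) / 3 = 5.00

5.00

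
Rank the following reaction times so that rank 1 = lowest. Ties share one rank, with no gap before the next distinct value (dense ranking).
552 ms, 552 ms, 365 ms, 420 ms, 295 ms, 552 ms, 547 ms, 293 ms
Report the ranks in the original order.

Sorted (ascending): 293, 295, 365, 420, 547, 552, 552, 552
The 3 values of 552 share dense rank 6.
Remaining distinct values take the next consecutive integers.

6, 6, 3, 4, 2, 6, 5, 1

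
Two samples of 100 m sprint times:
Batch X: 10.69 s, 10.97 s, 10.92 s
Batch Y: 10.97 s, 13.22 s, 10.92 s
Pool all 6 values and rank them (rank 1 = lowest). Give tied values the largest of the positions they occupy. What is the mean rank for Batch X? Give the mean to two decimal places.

Sorted (ascending): 10.69, 10.92, 10.92, 10.97, 10.97, 13.22
The 2 values of 10.92 occupy positions 2–3 → each gets rank 3.
The 2 values of 10.97 occupy positions 4–5 → each gets rank 5.
Batch X values → pooled ranks: 10.69→1, 10.97→5, 10.92→3
Mean rank = (1 + 5 + 3) / 3 = 3.00

3.00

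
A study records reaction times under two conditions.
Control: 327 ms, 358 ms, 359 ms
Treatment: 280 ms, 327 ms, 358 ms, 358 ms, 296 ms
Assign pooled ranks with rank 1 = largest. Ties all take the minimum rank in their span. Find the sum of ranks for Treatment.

24

Sorted (descending): 359, 358, 358, 358, 327, 327, 296, 280
The 3 values of 358 occupy positions 2–4 → each gets rank 2.
The 2 values of 327 occupy positions 5–6 → each gets rank 5.
Treatment values → pooled ranks: 280→8, 327→5, 358→2, 358→2, 296→7
Rank sum = 8 + 5 + 2 + 2 + 7 = 24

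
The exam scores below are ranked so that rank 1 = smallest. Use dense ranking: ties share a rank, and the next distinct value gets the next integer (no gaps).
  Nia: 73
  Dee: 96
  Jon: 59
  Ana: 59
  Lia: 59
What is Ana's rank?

1

Sorted (ascending): 59, 59, 59, 73, 96
The 3 values of 59 share dense rank 1.
Remaining distinct values take the next consecutive integers.
Ana has value 59 → rank 1.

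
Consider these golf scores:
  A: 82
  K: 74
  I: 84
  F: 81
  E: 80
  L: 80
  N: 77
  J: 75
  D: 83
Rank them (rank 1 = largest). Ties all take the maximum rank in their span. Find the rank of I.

Sorted (descending): 84, 83, 82, 81, 80, 80, 77, 75, 74
The 2 values of 80 occupy positions 5–6 → each gets rank 6.
I has value 84 → rank 1.

1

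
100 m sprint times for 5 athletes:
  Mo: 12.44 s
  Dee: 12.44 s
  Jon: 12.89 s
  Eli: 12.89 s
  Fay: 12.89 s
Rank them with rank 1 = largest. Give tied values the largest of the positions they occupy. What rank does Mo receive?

Sorted (descending): 12.89, 12.89, 12.89, 12.44, 12.44
The 3 values of 12.89 occupy positions 1–3 → each gets rank 3.
The 2 values of 12.44 occupy positions 4–5 → each gets rank 5.
Mo has value 12.44 s → rank 5.

5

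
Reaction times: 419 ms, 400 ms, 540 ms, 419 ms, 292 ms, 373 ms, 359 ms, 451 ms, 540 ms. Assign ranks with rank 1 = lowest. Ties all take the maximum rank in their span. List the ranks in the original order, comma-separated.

Sorted (ascending): 292, 359, 373, 400, 419, 419, 451, 540, 540
The 2 values of 419 occupy positions 5–6 → each gets rank 6.
The 2 values of 540 occupy positions 8–9 → each gets rank 9.

6, 4, 9, 6, 1, 3, 2, 7, 9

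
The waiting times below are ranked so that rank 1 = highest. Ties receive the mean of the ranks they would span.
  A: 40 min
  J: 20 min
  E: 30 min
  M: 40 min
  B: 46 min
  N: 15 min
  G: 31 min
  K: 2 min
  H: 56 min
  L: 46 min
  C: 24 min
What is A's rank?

4.5

Sorted (descending): 56, 46, 46, 40, 40, 31, 30, 24, 20, 15, 2
The 2 values of 46 occupy positions 2–3 → average rank (2+3)/2 = 2.5.
The 2 values of 40 occupy positions 4–5 → average rank (4+5)/2 = 4.5.
A has value 40 min → rank 4.5.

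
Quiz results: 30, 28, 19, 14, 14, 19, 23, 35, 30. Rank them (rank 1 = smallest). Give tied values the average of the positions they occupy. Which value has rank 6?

Sorted (ascending): 14, 14, 19, 19, 23, 28, 30, 30, 35
The 2 values of 14 occupy positions 1–2 → average rank (1+2)/2 = 1.5.
The 2 values of 19 occupy positions 3–4 → average rank (3+4)/2 = 3.5.
The 2 values of 30 occupy positions 7–8 → average rank (7+8)/2 = 7.5.
Rank 6 → value 28.

28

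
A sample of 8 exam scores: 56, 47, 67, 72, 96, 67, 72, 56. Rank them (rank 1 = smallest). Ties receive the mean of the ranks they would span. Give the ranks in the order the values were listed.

2.5, 1, 4.5, 6.5, 8, 4.5, 6.5, 2.5

Sorted (ascending): 47, 56, 56, 67, 67, 72, 72, 96
The 2 values of 56 occupy positions 2–3 → average rank (2+3)/2 = 2.5.
The 2 values of 67 occupy positions 4–5 → average rank (4+5)/2 = 4.5.
The 2 values of 72 occupy positions 6–7 → average rank (6+7)/2 = 6.5.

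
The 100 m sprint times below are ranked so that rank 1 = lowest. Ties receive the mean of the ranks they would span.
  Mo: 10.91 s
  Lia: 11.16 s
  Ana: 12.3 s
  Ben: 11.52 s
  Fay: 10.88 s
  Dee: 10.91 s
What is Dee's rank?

2.5

Sorted (ascending): 10.88, 10.91, 10.91, 11.16, 11.52, 12.3
The 2 values of 10.91 occupy positions 2–3 → average rank (2+3)/2 = 2.5.
Dee has value 10.91 s → rank 2.5.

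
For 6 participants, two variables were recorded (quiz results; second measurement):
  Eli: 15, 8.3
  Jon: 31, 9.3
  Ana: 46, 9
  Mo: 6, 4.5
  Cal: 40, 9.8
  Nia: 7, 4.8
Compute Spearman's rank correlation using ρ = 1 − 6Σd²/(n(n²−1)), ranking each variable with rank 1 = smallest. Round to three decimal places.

Ranks of variable 1: 3, 4, 6, 1, 5, 2
Ranks of variable 2: 3, 5, 4, 1, 6, 2
d = r₁ − r₂: 0, -1, 2, 0, -1, 0
d²: 0, 1, 4, 0, 1, 0; Σd² = 6
ρ = 1 − 6·6/(6·35) = 1 − 36/210 = 0.829

0.829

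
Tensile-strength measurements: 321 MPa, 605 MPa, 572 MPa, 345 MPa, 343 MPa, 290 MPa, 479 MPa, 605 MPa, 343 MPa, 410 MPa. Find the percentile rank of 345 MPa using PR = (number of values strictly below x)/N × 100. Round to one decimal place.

40.0

N = 10.
Strictly below 345: 4. Equal to 345: 1.
PR = 4/10 × 100 = 40.0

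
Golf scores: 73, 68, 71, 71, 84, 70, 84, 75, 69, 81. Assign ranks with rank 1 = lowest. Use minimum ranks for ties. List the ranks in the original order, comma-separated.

Sorted (ascending): 68, 69, 70, 71, 71, 73, 75, 81, 84, 84
The 2 values of 71 occupy positions 4–5 → each gets rank 4.
The 2 values of 84 occupy positions 9–10 → each gets rank 9.

6, 1, 4, 4, 9, 3, 9, 7, 2, 8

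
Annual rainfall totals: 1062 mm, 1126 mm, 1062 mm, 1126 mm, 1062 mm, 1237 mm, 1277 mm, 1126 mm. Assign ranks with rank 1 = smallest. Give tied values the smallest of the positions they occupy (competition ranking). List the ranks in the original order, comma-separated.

1, 4, 1, 4, 1, 7, 8, 4

Sorted (ascending): 1062, 1062, 1062, 1126, 1126, 1126, 1237, 1277
The 3 values of 1062 occupy positions 1–3 → each gets rank 1.
The 3 values of 1126 occupy positions 4–6 → each gets rank 4.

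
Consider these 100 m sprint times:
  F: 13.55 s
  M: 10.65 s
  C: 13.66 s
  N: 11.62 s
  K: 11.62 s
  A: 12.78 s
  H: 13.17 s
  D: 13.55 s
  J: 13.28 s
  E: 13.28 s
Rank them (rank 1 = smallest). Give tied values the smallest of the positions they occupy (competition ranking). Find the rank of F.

Sorted (ascending): 10.65, 11.62, 11.62, 12.78, 13.17, 13.28, 13.28, 13.55, 13.55, 13.66
The 2 values of 11.62 occupy positions 2–3 → each gets rank 2.
The 2 values of 13.28 occupy positions 6–7 → each gets rank 6.
The 2 values of 13.55 occupy positions 8–9 → each gets rank 8.
F has value 13.55 s → rank 8.

8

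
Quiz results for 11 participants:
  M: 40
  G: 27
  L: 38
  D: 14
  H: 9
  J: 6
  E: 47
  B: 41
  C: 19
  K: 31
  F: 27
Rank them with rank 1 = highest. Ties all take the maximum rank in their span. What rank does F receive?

Sorted (descending): 47, 41, 40, 38, 31, 27, 27, 19, 14, 9, 6
The 2 values of 27 occupy positions 6–7 → each gets rank 7.
F has value 27 → rank 7.

7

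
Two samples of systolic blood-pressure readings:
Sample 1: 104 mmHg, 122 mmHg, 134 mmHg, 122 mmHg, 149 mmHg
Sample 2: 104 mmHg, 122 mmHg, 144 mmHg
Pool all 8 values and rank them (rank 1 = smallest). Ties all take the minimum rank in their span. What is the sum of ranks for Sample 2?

Sorted (ascending): 104, 104, 122, 122, 122, 134, 144, 149
The 2 values of 104 occupy positions 1–2 → each gets rank 1.
The 3 values of 122 occupy positions 3–5 → each gets rank 3.
Sample 2 values → pooled ranks: 104→1, 122→3, 144→7
Rank sum = 1 + 3 + 7 = 11

11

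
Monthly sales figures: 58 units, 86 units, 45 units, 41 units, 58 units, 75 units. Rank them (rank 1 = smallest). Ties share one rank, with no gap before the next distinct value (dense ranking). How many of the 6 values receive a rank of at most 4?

5

Sorted (ascending): 41, 45, 58, 58, 75, 86
The 2 values of 58 share dense rank 3.
Remaining distinct values take the next consecutive integers.
Ranks ≤ 4: {1, 2, 3, 3, 4} → 5 values.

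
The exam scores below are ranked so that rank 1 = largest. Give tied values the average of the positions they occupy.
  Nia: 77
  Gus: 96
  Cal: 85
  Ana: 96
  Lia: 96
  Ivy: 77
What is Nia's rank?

5.5

Sorted (descending): 96, 96, 96, 85, 77, 77
The 3 values of 96 occupy positions 1–3 → average rank 2.
The 2 values of 77 occupy positions 5–6 → average rank (5+6)/2 = 5.5.
Nia has value 77 → rank 5.5.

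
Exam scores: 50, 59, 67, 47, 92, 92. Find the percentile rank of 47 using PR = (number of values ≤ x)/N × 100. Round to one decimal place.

N = 6.
Strictly below 47: 0. Equal to 47: 1.
PR = 1/6 × 100 = 16.7

16.7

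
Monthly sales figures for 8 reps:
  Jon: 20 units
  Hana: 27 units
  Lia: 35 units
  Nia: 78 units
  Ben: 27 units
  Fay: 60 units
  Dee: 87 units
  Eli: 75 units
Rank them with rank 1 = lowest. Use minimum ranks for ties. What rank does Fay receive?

5

Sorted (ascending): 20, 27, 27, 35, 60, 75, 78, 87
The 2 values of 27 occupy positions 2–3 → each gets rank 2.
Fay has value 60 units → rank 5.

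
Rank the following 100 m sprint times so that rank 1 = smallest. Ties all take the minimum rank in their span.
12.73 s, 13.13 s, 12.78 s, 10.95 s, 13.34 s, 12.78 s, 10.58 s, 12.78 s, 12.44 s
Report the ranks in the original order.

4, 8, 5, 2, 9, 5, 1, 5, 3

Sorted (ascending): 10.58, 10.95, 12.44, 12.73, 12.78, 12.78, 12.78, 13.13, 13.34
The 3 values of 12.78 occupy positions 5–7 → each gets rank 5.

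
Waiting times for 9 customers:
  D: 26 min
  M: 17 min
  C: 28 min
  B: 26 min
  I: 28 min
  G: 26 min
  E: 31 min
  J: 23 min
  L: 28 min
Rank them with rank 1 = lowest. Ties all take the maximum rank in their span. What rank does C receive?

Sorted (ascending): 17, 23, 26, 26, 26, 28, 28, 28, 31
The 3 values of 26 occupy positions 3–5 → each gets rank 5.
The 3 values of 28 occupy positions 6–8 → each gets rank 8.
C has value 28 min → rank 8.

8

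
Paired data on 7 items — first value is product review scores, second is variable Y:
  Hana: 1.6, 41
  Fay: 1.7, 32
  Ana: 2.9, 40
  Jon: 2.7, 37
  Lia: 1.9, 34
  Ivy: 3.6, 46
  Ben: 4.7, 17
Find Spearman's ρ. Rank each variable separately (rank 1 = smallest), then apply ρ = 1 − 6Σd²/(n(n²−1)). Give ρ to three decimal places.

-0.107

Ranks of variable 1: 1, 2, 5, 4, 3, 6, 7
Ranks of variable 2: 6, 2, 5, 4, 3, 7, 1
d = r₁ − r₂: -5, 0, 0, 0, 0, -1, 6
d²: 25, 0, 0, 0, 0, 1, 36; Σd² = 62
ρ = 1 − 6·62/(7·48) = 1 − 372/336 = -0.107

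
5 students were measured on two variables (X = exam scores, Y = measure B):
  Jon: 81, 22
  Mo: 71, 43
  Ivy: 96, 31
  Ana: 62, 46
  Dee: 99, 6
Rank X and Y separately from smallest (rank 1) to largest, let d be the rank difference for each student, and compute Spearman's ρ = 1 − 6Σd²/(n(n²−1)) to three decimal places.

-0.900

Ranks of variable 1: 3, 2, 4, 1, 5
Ranks of variable 2: 2, 4, 3, 5, 1
d = r₁ − r₂: 1, -2, 1, -4, 4
d²: 1, 4, 1, 16, 16; Σd² = 38
ρ = 1 − 6·38/(5·24) = 1 − 228/120 = -0.900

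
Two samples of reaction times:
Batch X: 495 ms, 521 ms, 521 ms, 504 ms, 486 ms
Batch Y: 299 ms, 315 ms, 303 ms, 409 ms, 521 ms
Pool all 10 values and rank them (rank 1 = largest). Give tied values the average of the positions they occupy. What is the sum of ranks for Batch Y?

36

Sorted (descending): 521, 521, 521, 504, 495, 486, 409, 315, 303, 299
The 3 values of 521 occupy positions 1–3 → average rank 2.
Batch Y values → pooled ranks: 299→10, 315→8, 303→9, 409→7, 521→2
Rank sum = 10 + 8 + 9 + 7 + 2 = 36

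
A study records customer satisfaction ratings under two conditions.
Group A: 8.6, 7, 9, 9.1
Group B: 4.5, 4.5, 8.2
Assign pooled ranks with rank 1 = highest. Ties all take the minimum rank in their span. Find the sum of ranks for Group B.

16

Sorted (descending): 9.1, 9, 8.6, 8.2, 7, 4.5, 4.5
The 2 values of 4.5 occupy positions 6–7 → each gets rank 6.
Group B values → pooled ranks: 4.5→6, 4.5→6, 8.2→4
Rank sum = 6 + 6 + 4 = 16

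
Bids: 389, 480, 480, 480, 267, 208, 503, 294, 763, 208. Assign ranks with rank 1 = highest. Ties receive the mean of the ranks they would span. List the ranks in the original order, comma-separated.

Sorted (descending): 763, 503, 480, 480, 480, 389, 294, 267, 208, 208
The 3 values of 480 occupy positions 3–5 → average rank 4.
The 2 values of 208 occupy positions 9–10 → average rank (9+10)/2 = 9.5.

6, 4, 4, 4, 8, 9.5, 2, 7, 1, 9.5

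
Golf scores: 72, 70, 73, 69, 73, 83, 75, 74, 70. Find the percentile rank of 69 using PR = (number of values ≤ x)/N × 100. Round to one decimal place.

N = 9.
Strictly below 69: 0. Equal to 69: 1.
PR = 1/9 × 100 = 11.1

11.1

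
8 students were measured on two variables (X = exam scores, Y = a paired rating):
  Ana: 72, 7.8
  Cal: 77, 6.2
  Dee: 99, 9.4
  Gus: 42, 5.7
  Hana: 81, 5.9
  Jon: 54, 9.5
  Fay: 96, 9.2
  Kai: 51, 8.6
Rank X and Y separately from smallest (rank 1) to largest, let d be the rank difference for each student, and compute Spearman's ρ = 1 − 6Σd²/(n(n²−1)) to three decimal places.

Ranks of variable 1: 4, 5, 8, 1, 6, 3, 7, 2
Ranks of variable 2: 4, 3, 7, 1, 2, 8, 6, 5
d = r₁ − r₂: 0, 2, 1, 0, 4, -5, 1, -3
d²: 0, 4, 1, 0, 16, 25, 1, 9; Σd² = 56
ρ = 1 − 6·56/(8·63) = 1 − 336/504 = 0.333

0.333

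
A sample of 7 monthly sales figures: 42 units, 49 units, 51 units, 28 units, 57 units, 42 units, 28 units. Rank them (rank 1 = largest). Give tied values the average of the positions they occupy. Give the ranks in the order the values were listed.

4.5, 3, 2, 6.5, 1, 4.5, 6.5

Sorted (descending): 57, 51, 49, 42, 42, 28, 28
The 2 values of 42 occupy positions 4–5 → average rank (4+5)/2 = 4.5.
The 2 values of 28 occupy positions 6–7 → average rank (6+7)/2 = 6.5.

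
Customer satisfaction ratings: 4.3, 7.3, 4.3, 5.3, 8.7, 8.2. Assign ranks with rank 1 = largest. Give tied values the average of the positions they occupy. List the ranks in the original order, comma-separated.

Sorted (descending): 8.7, 8.2, 7.3, 5.3, 4.3, 4.3
The 2 values of 4.3 occupy positions 5–6 → average rank (5+6)/2 = 5.5.

5.5, 3, 5.5, 4, 1, 2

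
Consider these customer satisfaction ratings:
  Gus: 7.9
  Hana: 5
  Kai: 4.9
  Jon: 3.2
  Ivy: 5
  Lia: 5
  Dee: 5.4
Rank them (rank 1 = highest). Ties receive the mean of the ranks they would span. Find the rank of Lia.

4

Sorted (descending): 7.9, 5.4, 5, 5, 5, 4.9, 3.2
The 3 values of 5 occupy positions 3–5 → average rank 4.
Lia has value 5 → rank 4.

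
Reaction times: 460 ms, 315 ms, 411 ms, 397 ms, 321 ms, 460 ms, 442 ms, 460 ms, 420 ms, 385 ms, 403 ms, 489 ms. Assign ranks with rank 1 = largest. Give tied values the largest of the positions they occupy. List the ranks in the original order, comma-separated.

Sorted (descending): 489, 460, 460, 460, 442, 420, 411, 403, 397, 385, 321, 315
The 3 values of 460 occupy positions 2–4 → each gets rank 4.

4, 12, 7, 9, 11, 4, 5, 4, 6, 10, 8, 1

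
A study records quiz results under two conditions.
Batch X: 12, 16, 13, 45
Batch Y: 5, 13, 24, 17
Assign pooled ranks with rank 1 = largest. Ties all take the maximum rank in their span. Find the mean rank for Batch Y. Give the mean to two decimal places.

4.75

Sorted (descending): 45, 24, 17, 16, 13, 13, 12, 5
The 2 values of 13 occupy positions 5–6 → each gets rank 6.
Batch Y values → pooled ranks: 5→8, 13→6, 24→2, 17→3
Mean rank = (8 + 6 + 2 + 3) / 4 = 4.75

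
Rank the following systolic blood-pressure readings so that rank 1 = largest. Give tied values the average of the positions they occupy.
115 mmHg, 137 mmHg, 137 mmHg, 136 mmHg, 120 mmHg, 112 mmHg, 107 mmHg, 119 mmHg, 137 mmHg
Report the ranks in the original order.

7, 2, 2, 4, 5, 8, 9, 6, 2

Sorted (descending): 137, 137, 137, 136, 120, 119, 115, 112, 107
The 3 values of 137 occupy positions 1–3 → average rank 2.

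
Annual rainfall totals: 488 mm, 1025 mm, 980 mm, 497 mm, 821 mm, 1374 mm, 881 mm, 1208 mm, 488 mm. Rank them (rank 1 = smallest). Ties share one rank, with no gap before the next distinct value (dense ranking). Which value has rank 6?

1025

Sorted (ascending): 488, 488, 497, 821, 881, 980, 1025, 1208, 1374
The 2 values of 488 share dense rank 1.
Remaining distinct values take the next consecutive integers.
Rank 6 → value 1025.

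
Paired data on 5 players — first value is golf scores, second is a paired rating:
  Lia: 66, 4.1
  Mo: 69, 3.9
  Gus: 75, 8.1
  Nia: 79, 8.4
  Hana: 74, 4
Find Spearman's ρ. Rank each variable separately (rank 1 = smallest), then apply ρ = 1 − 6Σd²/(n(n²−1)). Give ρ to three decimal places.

0.700

Ranks of variable 1: 1, 2, 4, 5, 3
Ranks of variable 2: 3, 1, 4, 5, 2
d = r₁ − r₂: -2, 1, 0, 0, 1
d²: 4, 1, 0, 0, 1; Σd² = 6
ρ = 1 − 6·6/(5·24) = 1 − 36/120 = 0.700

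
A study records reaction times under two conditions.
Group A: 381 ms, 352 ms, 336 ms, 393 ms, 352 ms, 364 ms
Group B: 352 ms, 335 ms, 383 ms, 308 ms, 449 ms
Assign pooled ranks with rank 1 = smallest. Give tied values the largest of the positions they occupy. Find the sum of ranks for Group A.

Sorted (ascending): 308, 335, 336, 352, 352, 352, 364, 381, 383, 393, 449
The 3 values of 352 occupy positions 4–6 → each gets rank 6.
Group A values → pooled ranks: 381→8, 352→6, 336→3, 393→10, 352→6, 364→7
Rank sum = 8 + 6 + 3 + 10 + 6 + 7 = 40

40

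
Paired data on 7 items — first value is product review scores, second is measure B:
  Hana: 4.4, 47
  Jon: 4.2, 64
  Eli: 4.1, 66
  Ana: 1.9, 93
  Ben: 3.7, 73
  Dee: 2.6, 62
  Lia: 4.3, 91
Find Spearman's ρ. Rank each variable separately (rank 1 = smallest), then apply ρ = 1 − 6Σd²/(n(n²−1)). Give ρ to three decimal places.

Ranks of variable 1: 7, 5, 4, 1, 3, 2, 6
Ranks of variable 2: 1, 3, 4, 7, 5, 2, 6
d = r₁ − r₂: 6, 2, 0, -6, -2, 0, 0
d²: 36, 4, 0, 36, 4, 0, 0; Σd² = 80
ρ = 1 − 6·80/(7·48) = 1 − 480/336 = -0.429

-0.429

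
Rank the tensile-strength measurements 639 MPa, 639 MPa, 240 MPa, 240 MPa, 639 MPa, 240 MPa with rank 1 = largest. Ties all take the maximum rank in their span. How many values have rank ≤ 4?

Sorted (descending): 639, 639, 639, 240, 240, 240
The 3 values of 639 occupy positions 1–3 → each gets rank 3.
The 3 values of 240 occupy positions 4–6 → each gets rank 6.
Ranks ≤ 4: {3, 3, 3} → 3 values.

3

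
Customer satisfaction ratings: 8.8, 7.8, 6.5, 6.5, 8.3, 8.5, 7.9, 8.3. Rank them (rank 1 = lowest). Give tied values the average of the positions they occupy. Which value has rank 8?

8.8

Sorted (ascending): 6.5, 6.5, 7.8, 7.9, 8.3, 8.3, 8.5, 8.8
The 2 values of 6.5 occupy positions 1–2 → average rank (1+2)/2 = 1.5.
The 2 values of 8.3 occupy positions 5–6 → average rank (5+6)/2 = 5.5.
Rank 8 → value 8.8.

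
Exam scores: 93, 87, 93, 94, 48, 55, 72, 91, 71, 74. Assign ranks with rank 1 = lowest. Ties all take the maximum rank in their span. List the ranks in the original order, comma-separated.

9, 6, 9, 10, 1, 2, 4, 7, 3, 5

Sorted (ascending): 48, 55, 71, 72, 74, 87, 91, 93, 93, 94
The 2 values of 93 occupy positions 8–9 → each gets rank 9.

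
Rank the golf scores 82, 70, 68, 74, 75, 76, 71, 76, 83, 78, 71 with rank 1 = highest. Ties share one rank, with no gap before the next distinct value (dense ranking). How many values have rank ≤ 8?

Sorted (descending): 83, 82, 78, 76, 76, 75, 74, 71, 71, 70, 68
The 2 values of 76 share dense rank 4.
The 2 values of 71 share dense rank 7.
Remaining distinct values take the next consecutive integers.
Ranks ≤ 8: {1, 2, 3, 4, 4, 5, 6, 7, 7, 8} → 10 values.

10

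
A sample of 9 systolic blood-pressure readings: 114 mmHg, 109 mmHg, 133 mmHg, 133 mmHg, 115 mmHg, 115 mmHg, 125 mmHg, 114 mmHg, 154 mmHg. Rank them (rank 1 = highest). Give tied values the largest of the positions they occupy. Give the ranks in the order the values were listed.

8, 9, 3, 3, 6, 6, 4, 8, 1

Sorted (descending): 154, 133, 133, 125, 115, 115, 114, 114, 109
The 2 values of 133 occupy positions 2–3 → each gets rank 3.
The 2 values of 115 occupy positions 5–6 → each gets rank 6.
The 2 values of 114 occupy positions 7–8 → each gets rank 8.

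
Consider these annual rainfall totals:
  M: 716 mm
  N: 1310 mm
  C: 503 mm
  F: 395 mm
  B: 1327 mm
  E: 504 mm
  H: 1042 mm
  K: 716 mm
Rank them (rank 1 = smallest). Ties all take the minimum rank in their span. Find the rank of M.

Sorted (ascending): 395, 503, 504, 716, 716, 1042, 1310, 1327
The 2 values of 716 occupy positions 4–5 → each gets rank 4.
M has value 716 mm → rank 4.

4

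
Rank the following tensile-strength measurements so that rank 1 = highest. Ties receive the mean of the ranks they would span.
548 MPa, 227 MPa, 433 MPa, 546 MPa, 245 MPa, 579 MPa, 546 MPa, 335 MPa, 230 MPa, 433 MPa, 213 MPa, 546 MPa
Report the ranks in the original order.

2, 11, 6.5, 4, 9, 1, 4, 8, 10, 6.5, 12, 4

Sorted (descending): 579, 548, 546, 546, 546, 433, 433, 335, 245, 230, 227, 213
The 3 values of 546 occupy positions 3–5 → average rank 4.
The 2 values of 433 occupy positions 6–7 → average rank (6+7)/2 = 6.5.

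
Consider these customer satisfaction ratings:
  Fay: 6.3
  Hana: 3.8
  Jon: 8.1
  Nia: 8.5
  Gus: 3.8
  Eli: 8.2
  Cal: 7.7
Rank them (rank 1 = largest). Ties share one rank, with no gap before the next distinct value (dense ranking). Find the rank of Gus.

6

Sorted (descending): 8.5, 8.2, 8.1, 7.7, 6.3, 3.8, 3.8
The 2 values of 3.8 share dense rank 6.
Remaining distinct values take the next consecutive integers.
Gus has value 3.8 → rank 6.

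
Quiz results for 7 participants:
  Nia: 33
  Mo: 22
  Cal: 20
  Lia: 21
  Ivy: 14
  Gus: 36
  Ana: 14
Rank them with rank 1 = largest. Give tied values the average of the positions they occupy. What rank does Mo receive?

Sorted (descending): 36, 33, 22, 21, 20, 14, 14
The 2 values of 14 occupy positions 6–7 → average rank (6+7)/2 = 6.5.
Mo has value 22 → rank 3.

3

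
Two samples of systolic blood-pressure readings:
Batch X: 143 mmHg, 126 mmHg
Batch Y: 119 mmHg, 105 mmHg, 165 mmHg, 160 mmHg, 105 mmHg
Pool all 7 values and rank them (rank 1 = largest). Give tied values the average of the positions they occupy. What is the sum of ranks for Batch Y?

Sorted (descending): 165, 160, 143, 126, 119, 105, 105
The 2 values of 105 occupy positions 6–7 → average rank (6+7)/2 = 6.5.
Batch Y values → pooled ranks: 119→5, 105→6.5, 165→1, 160→2, 105→6.5
Rank sum = 5 + 6.5 + 1 + 2 + 6.5 = 21

21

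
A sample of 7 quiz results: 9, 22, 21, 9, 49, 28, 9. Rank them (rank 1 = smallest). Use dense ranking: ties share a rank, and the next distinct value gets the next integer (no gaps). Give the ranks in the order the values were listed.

Sorted (ascending): 9, 9, 9, 21, 22, 28, 49
The 3 values of 9 share dense rank 1.
Remaining distinct values take the next consecutive integers.

1, 3, 2, 1, 5, 4, 1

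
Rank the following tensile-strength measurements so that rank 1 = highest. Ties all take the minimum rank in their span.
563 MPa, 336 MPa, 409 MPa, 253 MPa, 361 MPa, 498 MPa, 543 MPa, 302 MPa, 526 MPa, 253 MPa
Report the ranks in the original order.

1, 7, 5, 9, 6, 4, 2, 8, 3, 9

Sorted (descending): 563, 543, 526, 498, 409, 361, 336, 302, 253, 253
The 2 values of 253 occupy positions 9–10 → each gets rank 9.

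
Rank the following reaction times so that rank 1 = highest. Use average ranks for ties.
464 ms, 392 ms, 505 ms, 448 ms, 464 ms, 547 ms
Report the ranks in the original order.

3.5, 6, 2, 5, 3.5, 1

Sorted (descending): 547, 505, 464, 464, 448, 392
The 2 values of 464 occupy positions 3–4 → average rank (3+4)/2 = 3.5.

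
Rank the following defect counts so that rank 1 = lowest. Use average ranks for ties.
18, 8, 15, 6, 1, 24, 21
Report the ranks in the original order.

Sorted (ascending): 1, 6, 8, 15, 18, 21, 24
No ties — each value takes its position as its rank.

5, 3, 4, 2, 1, 7, 6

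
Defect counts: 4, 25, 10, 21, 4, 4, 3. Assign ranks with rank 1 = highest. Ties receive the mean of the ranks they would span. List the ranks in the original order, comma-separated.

Sorted (descending): 25, 21, 10, 4, 4, 4, 3
The 3 values of 4 occupy positions 4–6 → average rank 5.

5, 1, 3, 2, 5, 5, 7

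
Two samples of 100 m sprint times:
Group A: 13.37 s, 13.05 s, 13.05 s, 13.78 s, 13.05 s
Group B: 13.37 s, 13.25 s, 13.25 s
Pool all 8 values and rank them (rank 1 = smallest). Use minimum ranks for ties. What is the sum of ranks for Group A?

17

Sorted (ascending): 13.05, 13.05, 13.05, 13.25, 13.25, 13.37, 13.37, 13.78
The 3 values of 13.05 occupy positions 1–3 → each gets rank 1.
The 2 values of 13.25 occupy positions 4–5 → each gets rank 4.
The 2 values of 13.37 occupy positions 6–7 → each gets rank 6.
Group A values → pooled ranks: 13.37→6, 13.05→1, 13.05→1, 13.78→8, 13.05→1
Rank sum = 6 + 1 + 1 + 8 + 1 = 17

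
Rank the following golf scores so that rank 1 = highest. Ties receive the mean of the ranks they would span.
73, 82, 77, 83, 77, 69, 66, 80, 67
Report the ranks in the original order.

Sorted (descending): 83, 82, 80, 77, 77, 73, 69, 67, 66
The 2 values of 77 occupy positions 4–5 → average rank (4+5)/2 = 4.5.

6, 2, 4.5, 1, 4.5, 7, 9, 3, 8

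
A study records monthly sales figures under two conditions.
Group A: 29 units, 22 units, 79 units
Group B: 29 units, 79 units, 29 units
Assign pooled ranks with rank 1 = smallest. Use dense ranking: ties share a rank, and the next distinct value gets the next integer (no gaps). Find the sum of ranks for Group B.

7

Sorted (ascending): 22, 29, 29, 29, 79, 79
The 3 values of 29 share dense rank 2.
The 2 values of 79 share dense rank 3.
Remaining distinct values take the next consecutive integers.
Group B values → pooled ranks: 29→2, 79→3, 29→2
Rank sum = 2 + 3 + 2 = 7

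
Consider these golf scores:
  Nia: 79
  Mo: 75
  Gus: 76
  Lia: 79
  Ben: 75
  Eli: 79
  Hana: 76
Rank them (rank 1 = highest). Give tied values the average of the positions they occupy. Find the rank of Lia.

2

Sorted (descending): 79, 79, 79, 76, 76, 75, 75
The 3 values of 79 occupy positions 1–3 → average rank 2.
The 2 values of 76 occupy positions 4–5 → average rank (4+5)/2 = 4.5.
The 2 values of 75 occupy positions 6–7 → average rank (6+7)/2 = 6.5.
Lia has value 79 → rank 2.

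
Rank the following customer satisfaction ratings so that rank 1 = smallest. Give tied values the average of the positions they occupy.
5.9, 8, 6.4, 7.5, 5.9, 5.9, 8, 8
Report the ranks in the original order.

Sorted (ascending): 5.9, 5.9, 5.9, 6.4, 7.5, 8, 8, 8
The 3 values of 5.9 occupy positions 1–3 → average rank 2.
The 3 values of 8 occupy positions 6–8 → average rank 7.

2, 7, 4, 5, 2, 2, 7, 7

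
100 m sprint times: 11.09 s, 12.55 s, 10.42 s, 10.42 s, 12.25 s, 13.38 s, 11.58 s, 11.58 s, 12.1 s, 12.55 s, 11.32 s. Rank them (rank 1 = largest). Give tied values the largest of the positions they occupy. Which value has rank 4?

12.25

Sorted (descending): 13.38, 12.55, 12.55, 12.25, 12.1, 11.58, 11.58, 11.32, 11.09, 10.42, 10.42
The 2 values of 12.55 occupy positions 2–3 → each gets rank 3.
The 2 values of 11.58 occupy positions 6–7 → each gets rank 7.
The 2 values of 10.42 occupy positions 10–11 → each gets rank 11.
Rank 4 → value 12.25.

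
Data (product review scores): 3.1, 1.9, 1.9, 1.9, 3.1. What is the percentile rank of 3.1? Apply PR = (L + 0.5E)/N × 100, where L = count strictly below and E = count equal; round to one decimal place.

N = 5.
Strictly below 3.1: 3. Equal to 3.1: 2.
PR = (3 + 0.5·2)/5 × 100 = 80.0

80.0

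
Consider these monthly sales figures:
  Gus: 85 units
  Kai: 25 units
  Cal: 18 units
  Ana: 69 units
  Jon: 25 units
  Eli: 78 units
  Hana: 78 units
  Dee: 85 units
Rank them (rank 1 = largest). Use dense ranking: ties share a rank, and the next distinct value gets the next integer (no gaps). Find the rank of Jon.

4

Sorted (descending): 85, 85, 78, 78, 69, 25, 25, 18
The 2 values of 85 share dense rank 1.
The 2 values of 78 share dense rank 2.
The 2 values of 25 share dense rank 4.
Remaining distinct values take the next consecutive integers.
Jon has value 25 units → rank 4.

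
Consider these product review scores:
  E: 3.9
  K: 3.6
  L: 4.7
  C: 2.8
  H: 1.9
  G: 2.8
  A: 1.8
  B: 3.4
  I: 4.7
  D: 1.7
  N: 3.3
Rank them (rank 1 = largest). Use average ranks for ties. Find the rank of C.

7.5

Sorted (descending): 4.7, 4.7, 3.9, 3.6, 3.4, 3.3, 2.8, 2.8, 1.9, 1.8, 1.7
The 2 values of 4.7 occupy positions 1–2 → average rank (1+2)/2 = 1.5.
The 2 values of 2.8 occupy positions 7–8 → average rank (7+8)/2 = 7.5.
C has value 2.8 → rank 7.5.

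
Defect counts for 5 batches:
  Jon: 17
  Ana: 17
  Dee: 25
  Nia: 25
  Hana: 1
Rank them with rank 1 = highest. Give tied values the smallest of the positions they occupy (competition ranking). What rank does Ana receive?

3

Sorted (descending): 25, 25, 17, 17, 1
The 2 values of 25 occupy positions 1–2 → each gets rank 1.
The 2 values of 17 occupy positions 3–4 → each gets rank 3.
Ana has value 17 → rank 3.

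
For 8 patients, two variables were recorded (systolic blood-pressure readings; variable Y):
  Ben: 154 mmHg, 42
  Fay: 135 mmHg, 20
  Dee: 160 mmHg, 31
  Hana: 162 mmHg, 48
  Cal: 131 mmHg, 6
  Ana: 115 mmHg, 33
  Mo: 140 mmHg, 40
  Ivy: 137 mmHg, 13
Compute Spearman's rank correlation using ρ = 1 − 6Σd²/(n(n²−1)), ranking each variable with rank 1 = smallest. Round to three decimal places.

0.619

Ranks of variable 1: 6, 3, 7, 8, 2, 1, 5, 4
Ranks of variable 2: 7, 3, 4, 8, 1, 5, 6, 2
d = r₁ − r₂: -1, 0, 3, 0, 1, -4, -1, 2
d²: 1, 0, 9, 0, 1, 16, 1, 4; Σd² = 32
ρ = 1 − 6·32/(8·63) = 1 − 192/504 = 0.619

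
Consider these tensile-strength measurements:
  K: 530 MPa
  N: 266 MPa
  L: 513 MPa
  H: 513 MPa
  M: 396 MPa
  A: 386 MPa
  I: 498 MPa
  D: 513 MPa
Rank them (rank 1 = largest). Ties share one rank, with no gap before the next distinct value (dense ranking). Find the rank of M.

4

Sorted (descending): 530, 513, 513, 513, 498, 396, 386, 266
The 3 values of 513 share dense rank 2.
Remaining distinct values take the next consecutive integers.
M has value 396 MPa → rank 4.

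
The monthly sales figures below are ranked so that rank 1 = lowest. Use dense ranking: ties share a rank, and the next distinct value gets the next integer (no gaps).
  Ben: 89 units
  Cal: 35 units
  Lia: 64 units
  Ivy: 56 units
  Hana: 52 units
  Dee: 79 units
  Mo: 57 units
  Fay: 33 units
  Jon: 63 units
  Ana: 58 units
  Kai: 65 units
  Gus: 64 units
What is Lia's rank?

8

Sorted (ascending): 33, 35, 52, 56, 57, 58, 63, 64, 64, 65, 79, 89
The 2 values of 64 share dense rank 8.
Remaining distinct values take the next consecutive integers.
Lia has value 64 units → rank 8.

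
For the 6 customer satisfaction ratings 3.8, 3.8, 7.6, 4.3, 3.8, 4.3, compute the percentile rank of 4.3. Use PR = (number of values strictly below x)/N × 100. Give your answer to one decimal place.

50.0

N = 6.
Strictly below 4.3: 3. Equal to 4.3: 2.
PR = 3/6 × 100 = 50.0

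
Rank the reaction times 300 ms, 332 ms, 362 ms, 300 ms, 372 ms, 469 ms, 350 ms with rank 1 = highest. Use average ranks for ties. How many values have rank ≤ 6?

Sorted (descending): 469, 372, 362, 350, 332, 300, 300
The 2 values of 300 occupy positions 6–7 → average rank (6+7)/2 = 6.5.
Ranks ≤ 6: {1, 2, 3, 4, 5} → 5 values.

5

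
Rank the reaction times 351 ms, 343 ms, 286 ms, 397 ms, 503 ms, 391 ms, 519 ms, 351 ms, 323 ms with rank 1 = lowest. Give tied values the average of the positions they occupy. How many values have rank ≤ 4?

Sorted (ascending): 286, 323, 343, 351, 351, 391, 397, 503, 519
The 2 values of 351 occupy positions 4–5 → average rank (4+5)/2 = 4.5.
Ranks ≤ 4: {1, 2, 3} → 3 values.

3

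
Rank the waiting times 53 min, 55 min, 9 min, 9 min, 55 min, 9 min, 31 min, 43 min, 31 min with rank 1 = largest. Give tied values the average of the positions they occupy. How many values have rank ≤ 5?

Sorted (descending): 55, 55, 53, 43, 31, 31, 9, 9, 9
The 2 values of 55 occupy positions 1–2 → average rank (1+2)/2 = 1.5.
The 2 values of 31 occupy positions 5–6 → average rank (5+6)/2 = 5.5.
The 3 values of 9 occupy positions 7–9 → average rank 8.
Ranks ≤ 5: {1.5, 1.5, 3, 4} → 4 values.

4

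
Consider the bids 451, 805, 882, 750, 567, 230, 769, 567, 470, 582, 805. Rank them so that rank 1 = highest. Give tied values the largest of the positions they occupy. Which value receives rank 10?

451

Sorted (descending): 882, 805, 805, 769, 750, 582, 567, 567, 470, 451, 230
The 2 values of 805 occupy positions 2–3 → each gets rank 3.
The 2 values of 567 occupy positions 7–8 → each gets rank 8.
Rank 10 → value 451.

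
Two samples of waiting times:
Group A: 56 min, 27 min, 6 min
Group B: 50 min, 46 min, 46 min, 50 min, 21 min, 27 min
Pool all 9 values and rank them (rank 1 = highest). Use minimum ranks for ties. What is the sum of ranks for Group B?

26

Sorted (descending): 56, 50, 50, 46, 46, 27, 27, 21, 6
The 2 values of 50 occupy positions 2–3 → each gets rank 2.
The 2 values of 46 occupy positions 4–5 → each gets rank 4.
The 2 values of 27 occupy positions 6–7 → each gets rank 6.
Group B values → pooled ranks: 50→2, 46→4, 46→4, 50→2, 21→8, 27→6
Rank sum = 2 + 4 + 4 + 2 + 8 + 6 = 26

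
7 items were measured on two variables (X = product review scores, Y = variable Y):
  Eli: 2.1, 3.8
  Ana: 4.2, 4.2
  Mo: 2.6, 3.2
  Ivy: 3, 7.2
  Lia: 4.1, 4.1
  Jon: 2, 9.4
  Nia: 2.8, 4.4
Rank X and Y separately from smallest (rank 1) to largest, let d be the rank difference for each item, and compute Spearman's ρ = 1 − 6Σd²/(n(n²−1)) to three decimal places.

-0.071

Ranks of variable 1: 2, 7, 3, 5, 6, 1, 4
Ranks of variable 2: 2, 4, 1, 6, 3, 7, 5
d = r₁ − r₂: 0, 3, 2, -1, 3, -6, -1
d²: 0, 9, 4, 1, 9, 36, 1; Σd² = 60
ρ = 1 − 6·60/(7·48) = 1 − 360/336 = -0.071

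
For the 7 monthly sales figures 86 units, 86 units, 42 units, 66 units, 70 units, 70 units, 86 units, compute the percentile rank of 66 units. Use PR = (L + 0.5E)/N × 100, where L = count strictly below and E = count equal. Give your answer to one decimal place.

N = 7.
Strictly below 66: 1. Equal to 66: 1.
PR = (1 + 0.5·1)/7 × 100 = 21.4

21.4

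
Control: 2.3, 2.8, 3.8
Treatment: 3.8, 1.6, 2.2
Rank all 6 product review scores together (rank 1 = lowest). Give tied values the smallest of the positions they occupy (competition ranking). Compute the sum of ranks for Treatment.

Sorted (ascending): 1.6, 2.2, 2.3, 2.8, 3.8, 3.8
The 2 values of 3.8 occupy positions 5–6 → each gets rank 5.
Treatment values → pooled ranks: 3.8→5, 1.6→1, 2.2→2
Rank sum = 5 + 1 + 2 = 8

8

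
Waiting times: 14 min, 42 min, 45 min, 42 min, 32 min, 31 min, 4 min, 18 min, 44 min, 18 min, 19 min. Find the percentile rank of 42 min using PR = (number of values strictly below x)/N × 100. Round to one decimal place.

63.6

N = 11.
Strictly below 42: 7. Equal to 42: 2.
PR = 7/11 × 100 = 63.6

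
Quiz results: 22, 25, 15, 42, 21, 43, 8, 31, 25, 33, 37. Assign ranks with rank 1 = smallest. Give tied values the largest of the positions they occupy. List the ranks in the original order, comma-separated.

4, 6, 2, 10, 3, 11, 1, 7, 6, 8, 9

Sorted (ascending): 8, 15, 21, 22, 25, 25, 31, 33, 37, 42, 43
The 2 values of 25 occupy positions 5–6 → each gets rank 6.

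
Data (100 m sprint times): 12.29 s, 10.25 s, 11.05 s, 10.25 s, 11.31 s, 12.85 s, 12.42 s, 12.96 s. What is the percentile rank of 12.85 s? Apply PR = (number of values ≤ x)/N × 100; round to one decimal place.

N = 8.
Strictly below 12.85: 6. Equal to 12.85: 1.
PR = 7/8 × 100 = 87.5

87.5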